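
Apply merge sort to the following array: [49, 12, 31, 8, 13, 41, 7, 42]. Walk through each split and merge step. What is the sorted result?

Merge sort trace:

Split: [49, 12, 31, 8, 13, 41, 7, 42] -> [49, 12, 31, 8] and [13, 41, 7, 42]
  Split: [49, 12, 31, 8] -> [49, 12] and [31, 8]
    Split: [49, 12] -> [49] and [12]
    Merge: [49] + [12] -> [12, 49]
    Split: [31, 8] -> [31] and [8]
    Merge: [31] + [8] -> [8, 31]
  Merge: [12, 49] + [8, 31] -> [8, 12, 31, 49]
  Split: [13, 41, 7, 42] -> [13, 41] and [7, 42]
    Split: [13, 41] -> [13] and [41]
    Merge: [13] + [41] -> [13, 41]
    Split: [7, 42] -> [7] and [42]
    Merge: [7] + [42] -> [7, 42]
  Merge: [13, 41] + [7, 42] -> [7, 13, 41, 42]
Merge: [8, 12, 31, 49] + [7, 13, 41, 42] -> [7, 8, 12, 13, 31, 41, 42, 49]

Final sorted array: [7, 8, 12, 13, 31, 41, 42, 49]

The merge sort proceeds by recursively splitting the array and merging sorted halves.
After all merges, the sorted array is [7, 8, 12, 13, 31, 41, 42, 49].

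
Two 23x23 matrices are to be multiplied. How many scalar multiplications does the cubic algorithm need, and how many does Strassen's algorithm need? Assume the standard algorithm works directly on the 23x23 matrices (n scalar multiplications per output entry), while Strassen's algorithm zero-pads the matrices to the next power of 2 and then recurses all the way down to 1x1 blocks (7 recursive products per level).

Matrix multiplication for 23x23 matrices:

Strassen's algorithm requires power-of-2 dimensions. Pad 23x23 to 32x32 (next power of 2).

Standard algorithm: 23^3 = 12167 multiplications
Strassen's algorithm: 7^(log2(32)) = 7^5 = 16807 multiplications
Difference: 12167 - 16807 = -4640 (Strassen uses MORE here due to padding overhead — for small or just-over-power-of-2 n, padding can outweigh the per-level savings)

Standard: 12167 multiplications (23^3). Strassen: 16807 multiplications (7^5, after padding to 32x32). Strassen reduces 8 recursive multiplications to 7 at each level.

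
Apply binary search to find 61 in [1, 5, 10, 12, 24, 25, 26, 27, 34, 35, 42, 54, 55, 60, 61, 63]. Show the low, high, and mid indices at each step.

Binary search for 61 in [1, 5, 10, 12, 24, 25, 26, 27, 34, 35, 42, 54, 55, 60, 61, 63]:

lo=0, hi=15, mid=7, arr[mid]=27 -> 27 < 61, search right half
lo=8, hi=15, mid=11, arr[mid]=54 -> 54 < 61, search right half
lo=12, hi=15, mid=13, arr[mid]=60 -> 60 < 61, search right half
lo=14, hi=15, mid=14, arr[mid]=61 -> Found target at index 14!

Binary search finds 61 at index 14 after 4 comparisons. The search repeatedly halves the search space by comparing with the middle element.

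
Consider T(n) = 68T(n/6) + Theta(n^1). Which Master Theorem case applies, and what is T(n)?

Master Theorem for T(n) = 68T(n/6) + O(n^1):

a = 68, b = 6, c = 1
log_b(a) = log_6(68) = 2.3550

Case 1: c = 1 < log_6(68) = 2.3550
T(n) = O(n^(log_6 68))

For T(n) = 68T(n/6) + O(n^1): log_6(68) = 2.3550. This is Case 1 of the Master Theorem (c < log_b(a), work dominated by leaves), giving O(n^(log_6 68)).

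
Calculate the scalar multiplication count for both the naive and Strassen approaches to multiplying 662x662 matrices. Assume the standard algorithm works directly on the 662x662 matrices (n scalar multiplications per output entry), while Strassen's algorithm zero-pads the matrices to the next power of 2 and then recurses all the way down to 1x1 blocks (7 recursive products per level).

Matrix multiplication for 662x662 matrices:

Strassen's algorithm requires power-of-2 dimensions. Pad 662x662 to 1024x1024 (next power of 2).

Standard algorithm: 662^3 = 290117528 multiplications
Strassen's algorithm: 7^(log2(1024)) = 7^10 = 282475249 multiplications
Savings: 290117528 - 282475249 = 7642279 multiplications

Standard: 290117528 multiplications (662^3). Strassen: 282475249 multiplications (7^10, after padding to 1024x1024). Strassen reduces 8 recursive multiplications to 7 at each level.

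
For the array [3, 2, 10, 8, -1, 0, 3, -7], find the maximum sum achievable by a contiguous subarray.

Using Kadane's algorithm on [3, 2, 10, 8, -1, 0, 3, -7]:

Scanning through the array:
Position 1 (value 2): max_ending_here = 5, max_so_far = 5
Position 2 (value 10): max_ending_here = 15, max_so_far = 15
Position 3 (value 8): max_ending_here = 23, max_so_far = 23
Position 4 (value -1): max_ending_here = 22, max_so_far = 23
Position 5 (value 0): max_ending_here = 22, max_so_far = 23
Position 6 (value 3): max_ending_here = 25, max_so_far = 25
Position 7 (value -7): max_ending_here = 18, max_so_far = 25

Maximum subarray: [3, 2, 10, 8, -1, 0, 3]
Maximum sum: 25

The maximum subarray is [3, 2, 10, 8, -1, 0, 3] with sum 25. This subarray runs from index 0 to index 6.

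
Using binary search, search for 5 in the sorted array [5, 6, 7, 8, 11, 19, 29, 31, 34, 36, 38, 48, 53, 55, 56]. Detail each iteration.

Binary search for 5 in [5, 6, 7, 8, 11, 19, 29, 31, 34, 36, 38, 48, 53, 55, 56]:

lo=0, hi=14, mid=7, arr[mid]=31 -> 31 > 5, search left half
lo=0, hi=6, mid=3, arr[mid]=8 -> 8 > 5, search left half
lo=0, hi=2, mid=1, arr[mid]=6 -> 6 > 5, search left half
lo=0, hi=0, mid=0, arr[mid]=5 -> Found target at index 0!

Binary search finds 5 at index 0 after 4 comparisons. The search repeatedly halves the search space by comparing with the middle element.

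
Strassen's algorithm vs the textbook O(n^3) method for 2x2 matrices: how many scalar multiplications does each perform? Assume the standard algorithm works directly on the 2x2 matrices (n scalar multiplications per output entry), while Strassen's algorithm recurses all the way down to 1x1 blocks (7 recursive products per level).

Matrix multiplication for 2x2 matrices:

Standard algorithm: 2^3 = 8 multiplications
Strassen's algorithm: 7^(log2(2)) = 7^1 = 7 multiplications
Savings: 8 - 7 = 1 multiplications

Standard: 8 multiplications (2^3). Strassen: 7 multiplications (7^1). Strassen reduces 8 recursive multiplications to 7 at each level.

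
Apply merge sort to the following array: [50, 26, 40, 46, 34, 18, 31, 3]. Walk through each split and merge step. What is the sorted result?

Merge sort trace:

Split: [50, 26, 40, 46, 34, 18, 31, 3] -> [50, 26, 40, 46] and [34, 18, 31, 3]
  Split: [50, 26, 40, 46] -> [50, 26] and [40, 46]
    Split: [50, 26] -> [50] and [26]
    Merge: [50] + [26] -> [26, 50]
    Split: [40, 46] -> [40] and [46]
    Merge: [40] + [46] -> [40, 46]
  Merge: [26, 50] + [40, 46] -> [26, 40, 46, 50]
  Split: [34, 18, 31, 3] -> [34, 18] and [31, 3]
    Split: [34, 18] -> [34] and [18]
    Merge: [34] + [18] -> [18, 34]
    Split: [31, 3] -> [31] and [3]
    Merge: [31] + [3] -> [3, 31]
  Merge: [18, 34] + [3, 31] -> [3, 18, 31, 34]
Merge: [26, 40, 46, 50] + [3, 18, 31, 34] -> [3, 18, 26, 31, 34, 40, 46, 50]

Final sorted array: [3, 18, 26, 31, 34, 40, 46, 50]

The merge sort proceeds by recursively splitting the array and merging sorted halves.
After all merges, the sorted array is [3, 18, 26, 31, 34, 40, 46, 50].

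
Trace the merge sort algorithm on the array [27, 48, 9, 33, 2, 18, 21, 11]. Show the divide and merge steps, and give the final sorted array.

Merge sort trace:

Split: [27, 48, 9, 33, 2, 18, 21, 11] -> [27, 48, 9, 33] and [2, 18, 21, 11]
  Split: [27, 48, 9, 33] -> [27, 48] and [9, 33]
    Split: [27, 48] -> [27] and [48]
    Merge: [27] + [48] -> [27, 48]
    Split: [9, 33] -> [9] and [33]
    Merge: [9] + [33] -> [9, 33]
  Merge: [27, 48] + [9, 33] -> [9, 27, 33, 48]
  Split: [2, 18, 21, 11] -> [2, 18] and [21, 11]
    Split: [2, 18] -> [2] and [18]
    Merge: [2] + [18] -> [2, 18]
    Split: [21, 11] -> [21] and [11]
    Merge: [21] + [11] -> [11, 21]
  Merge: [2, 18] + [11, 21] -> [2, 11, 18, 21]
Merge: [9, 27, 33, 48] + [2, 11, 18, 21] -> [2, 9, 11, 18, 21, 27, 33, 48]

Final sorted array: [2, 9, 11, 18, 21, 27, 33, 48]

The merge sort proceeds by recursively splitting the array and merging sorted halves.
After all merges, the sorted array is [2, 9, 11, 18, 21, 27, 33, 48].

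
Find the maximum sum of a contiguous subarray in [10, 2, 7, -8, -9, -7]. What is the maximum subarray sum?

Using Kadane's algorithm on [10, 2, 7, -8, -9, -7]:

Scanning through the array:
Position 1 (value 2): max_ending_here = 12, max_so_far = 12
Position 2 (value 7): max_ending_here = 19, max_so_far = 19
Position 3 (value -8): max_ending_here = 11, max_so_far = 19
Position 4 (value -9): max_ending_here = 2, max_so_far = 19
Position 5 (value -7): max_ending_here = -5, max_so_far = 19

Maximum subarray: [10, 2, 7]
Maximum sum: 19

The maximum subarray is [10, 2, 7] with sum 19. This subarray runs from index 0 to index 2.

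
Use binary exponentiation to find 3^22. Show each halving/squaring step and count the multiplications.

Computing 3^22 by squaring (build up from 3^1; each line after the first costs one multiplication):

3^1 = 3
3^2 = (3^1)^2 = 3^2 = 9
3^4 = (3^2)^2 = 9^2 = 81
3^5 = 3 * 3^4 = 3 * 81 = 243
3^10 = (3^5)^2 = 243^2 = 59049
3^11 = 3 * 3^10 = 3 * 59049 = 177147
3^22 = (3^11)^2 = 177147^2 = 31381059609

Result: 31381059609
Multiplications needed: 6 (6 lines after 3^1)

3^22 = 31381059609. Using exponentiation by squaring, this requires 6 multiplications. The key idea: if the exponent is even, square the half-power; if odd, multiply by the base once.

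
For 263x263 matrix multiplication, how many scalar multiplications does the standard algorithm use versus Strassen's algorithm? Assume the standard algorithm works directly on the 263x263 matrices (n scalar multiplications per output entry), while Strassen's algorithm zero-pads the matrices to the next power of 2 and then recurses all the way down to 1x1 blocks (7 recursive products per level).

Matrix multiplication for 263x263 matrices:

Strassen's algorithm requires power-of-2 dimensions. Pad 263x263 to 512x512 (next power of 2).

Standard algorithm: 263^3 = 18191447 multiplications
Strassen's algorithm: 7^(log2(512)) = 7^9 = 40353607 multiplications
Difference: 18191447 - 40353607 = -22162160 (Strassen uses MORE here due to padding overhead — for small or just-over-power-of-2 n, padding can outweigh the per-level savings)

Standard: 18191447 multiplications (263^3). Strassen: 40353607 multiplications (7^9, after padding to 512x512). Strassen reduces 8 recursive multiplications to 7 at each level.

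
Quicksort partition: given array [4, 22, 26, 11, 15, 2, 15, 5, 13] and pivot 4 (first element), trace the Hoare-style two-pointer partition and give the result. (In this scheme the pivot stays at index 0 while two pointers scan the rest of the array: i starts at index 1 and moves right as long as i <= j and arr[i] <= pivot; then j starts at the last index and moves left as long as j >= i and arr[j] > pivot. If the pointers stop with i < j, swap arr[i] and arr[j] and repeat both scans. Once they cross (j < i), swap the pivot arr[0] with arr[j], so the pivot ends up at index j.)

Hoare-style two-pointer partition with pivot = 4:

Initial array: [4, 22, 26, 11, 15, 2, 15, 5, 13]

Pointers start at i = 1, j = 8.
i stops at index 1 (arr[1]=22 > 4), j stops at index 5 (arr[5]=2 <= 4): swap arr[1] and arr[5], array becomes [4, 2, 26, 11, 15, 22, 15, 5, 13]
i ends at 2, j ends at 1: the pointers have crossed (j < i), so scanning stops.

Swap pivot arr[0] with arr[1] to place pivot at position 1: [2, 4, 26, 11, 15, 22, 15, 5, 13]
Pivot position: 1

After partitioning with pivot 4, the array becomes [2, 4, 26, 11, 15, 22, 15, 5, 13]. The pivot is placed at index 1. All elements to the left of the pivot are <= 4, and all elements to the right are > 4.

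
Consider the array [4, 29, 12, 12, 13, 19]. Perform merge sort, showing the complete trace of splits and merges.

Merge sort trace:

Split: [4, 29, 12, 12, 13, 19] -> [4, 29, 12] and [12, 13, 19]
  Split: [4, 29, 12] -> [4] and [29, 12]
    Split: [29, 12] -> [29] and [12]
    Merge: [29] + [12] -> [12, 29]
  Merge: [4] + [12, 29] -> [4, 12, 29]
  Split: [12, 13, 19] -> [12] and [13, 19]
    Split: [13, 19] -> [13] and [19]
    Merge: [13] + [19] -> [13, 19]
  Merge: [12] + [13, 19] -> [12, 13, 19]
Merge: [4, 12, 29] + [12, 13, 19] -> [4, 12, 12, 13, 19, 29]

Final sorted array: [4, 12, 12, 13, 19, 29]

The merge sort proceeds by recursively splitting the array and merging sorted halves.
After all merges, the sorted array is [4, 12, 12, 13, 19, 29].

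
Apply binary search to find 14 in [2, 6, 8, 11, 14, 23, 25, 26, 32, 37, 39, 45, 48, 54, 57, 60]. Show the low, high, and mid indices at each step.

Binary search for 14 in [2, 6, 8, 11, 14, 23, 25, 26, 32, 37, 39, 45, 48, 54, 57, 60]:

lo=0, hi=15, mid=7, arr[mid]=26 -> 26 > 14, search left half
lo=0, hi=6, mid=3, arr[mid]=11 -> 11 < 14, search right half
lo=4, hi=6, mid=5, arr[mid]=23 -> 23 > 14, search left half
lo=4, hi=4, mid=4, arr[mid]=14 -> Found target at index 4!

Binary search finds 14 at index 4 after 4 comparisons. The search repeatedly halves the search space by comparing with the middle element.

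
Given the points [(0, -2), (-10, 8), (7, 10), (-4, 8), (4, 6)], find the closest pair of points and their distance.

Computing all pairwise distances among 5 points:

d((0, -2), (-10, 8)) = 14.1421
d((0, -2), (7, 10)) = 13.8924
d((0, -2), (-4, 8)) = 10.7703
d((0, -2), (4, 6)) = 8.9443
d((-10, 8), (7, 10)) = 17.1172
d((-10, 8), (-4, 8)) = 6.0
d((-10, 8), (4, 6)) = 14.1421
d((7, 10), (-4, 8)) = 11.1803
d((7, 10), (4, 6)) = 5.0 <-- minimum
d((-4, 8), (4, 6)) = 8.2462

Closest pair: (7, 10) and (4, 6) with distance 5.0

The closest pair is (7, 10) and (4, 6) with Euclidean distance 5.0. For 5 points, brute-force pairwise comparison is shown above. For large n, the divide-and-conquer algorithm (sort by x, recurse on halves, check the dividing strip) achieves O(n log n).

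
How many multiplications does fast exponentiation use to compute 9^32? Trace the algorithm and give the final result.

Computing 9^32 by squaring (build up from 9^1; each line after the first costs one multiplication):

9^1 = 9
9^2 = (9^1)^2 = 9^2 = 81
9^4 = (9^2)^2 = 81^2 = 6561
9^8 = (9^4)^2 = 6561^2 = 43046721
9^16 = (9^8)^2 = 43046721^2 = 1853020188851841
9^32 = (9^16)^2 = 1853020188851841^2 = 3433683820292512484657849089281

Result: 3433683820292512484657849089281
Multiplications needed: 5 (5 lines after 9^1)

9^32 = 3433683820292512484657849089281. Using exponentiation by squaring, this requires 5 multiplications. The key idea: if the exponent is even, square the half-power; if odd, multiply by the base once.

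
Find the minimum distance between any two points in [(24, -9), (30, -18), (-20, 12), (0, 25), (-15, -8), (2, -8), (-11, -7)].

Computing all pairwise distances among 7 points:

d((24, -9), (30, -18)) = 10.8167
d((24, -9), (-20, 12)) = 48.7545
d((24, -9), (0, 25)) = 41.6173
d((24, -9), (-15, -8)) = 39.0128
d((24, -9), (2, -8)) = 22.0227
d((24, -9), (-11, -7)) = 35.0571
d((30, -18), (-20, 12)) = 58.3095
d((30, -18), (0, 25)) = 52.4309
d((30, -18), (-15, -8)) = 46.0977
d((30, -18), (2, -8)) = 29.7321
d((30, -18), (-11, -7)) = 42.45
d((-20, 12), (0, 25)) = 23.8537
d((-20, 12), (-15, -8)) = 20.6155
d((-20, 12), (2, -8)) = 29.7321
d((-20, 12), (-11, -7)) = 21.0238
d((0, 25), (-15, -8)) = 36.2491
d((0, 25), (2, -8)) = 33.0606
d((0, 25), (-11, -7)) = 33.8378
d((-15, -8), (2, -8)) = 17.0
d((-15, -8), (-11, -7)) = 4.1231 <-- minimum
d((2, -8), (-11, -7)) = 13.0384

Closest pair: (-15, -8) and (-11, -7) with distance 4.1231

The closest pair is (-15, -8) and (-11, -7) with Euclidean distance 4.1231. For 7 points, brute-force pairwise comparison is shown above. For large n, the divide-and-conquer algorithm (sort by x, recurse on halves, check the dividing strip) achieves O(n log n).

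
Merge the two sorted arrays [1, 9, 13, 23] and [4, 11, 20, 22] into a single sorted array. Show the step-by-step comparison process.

Merging process:

Compare 1 vs 4: take 1 from left. Merged: [1]
Compare 9 vs 4: take 4 from right. Merged: [1, 4]
Compare 9 vs 11: take 9 from left. Merged: [1, 4, 9]
Compare 13 vs 11: take 11 from right. Merged: [1, 4, 9, 11]
Compare 13 vs 20: take 13 from left. Merged: [1, 4, 9, 11, 13]
Compare 23 vs 20: take 20 from right. Merged: [1, 4, 9, 11, 13, 20]
Compare 23 vs 22: take 22 from right. Merged: [1, 4, 9, 11, 13, 20, 22]
Append remaining from left: [23]. Merged: [1, 4, 9, 11, 13, 20, 22, 23]

Final merged array: [1, 4, 9, 11, 13, 20, 22, 23]
Total comparisons: 7

The merged array is [1, 4, 9, 11, 13, 20, 22, 23], requiring 7 comparisons. The merge step runs in O(n) time where n is the total number of elements.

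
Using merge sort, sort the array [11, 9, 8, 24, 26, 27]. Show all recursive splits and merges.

Merge sort trace:

Split: [11, 9, 8, 24, 26, 27] -> [11, 9, 8] and [24, 26, 27]
  Split: [11, 9, 8] -> [11] and [9, 8]
    Split: [9, 8] -> [9] and [8]
    Merge: [9] + [8] -> [8, 9]
  Merge: [11] + [8, 9] -> [8, 9, 11]
  Split: [24, 26, 27] -> [24] and [26, 27]
    Split: [26, 27] -> [26] and [27]
    Merge: [26] + [27] -> [26, 27]
  Merge: [24] + [26, 27] -> [24, 26, 27]
Merge: [8, 9, 11] + [24, 26, 27] -> [8, 9, 11, 24, 26, 27]

Final sorted array: [8, 9, 11, 24, 26, 27]

The merge sort proceeds by recursively splitting the array and merging sorted halves.
After all merges, the sorted array is [8, 9, 11, 24, 26, 27].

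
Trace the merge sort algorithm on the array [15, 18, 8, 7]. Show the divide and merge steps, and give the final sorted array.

Merge sort trace:

Split: [15, 18, 8, 7] -> [15, 18] and [8, 7]
  Split: [15, 18] -> [15] and [18]
  Merge: [15] + [18] -> [15, 18]
  Split: [8, 7] -> [8] and [7]
  Merge: [8] + [7] -> [7, 8]
Merge: [15, 18] + [7, 8] -> [7, 8, 15, 18]

Final sorted array: [7, 8, 15, 18]

The merge sort proceeds by recursively splitting the array and merging sorted halves.
After all merges, the sorted array is [7, 8, 15, 18].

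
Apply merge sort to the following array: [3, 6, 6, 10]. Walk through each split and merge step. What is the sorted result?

Merge sort trace:

Split: [3, 6, 6, 10] -> [3, 6] and [6, 10]
  Split: [3, 6] -> [3] and [6]
  Merge: [3] + [6] -> [3, 6]
  Split: [6, 10] -> [6] and [10]
  Merge: [6] + [10] -> [6, 10]
Merge: [3, 6] + [6, 10] -> [3, 6, 6, 10]

Final sorted array: [3, 6, 6, 10]

The merge sort proceeds by recursively splitting the array and merging sorted halves.
After all merges, the sorted array is [3, 6, 6, 10].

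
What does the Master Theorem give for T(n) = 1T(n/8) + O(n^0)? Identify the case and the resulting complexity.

Master Theorem for T(n) = 1T(n/8) + O(n^0):

a = 1, b = 8, c = 0
log_b(a) = log_8(1) = 0.0000

Case 2: c = 0 = log_8(1) = 0.0000
T(n) = O(n^0 log n) = O(log n)

For T(n) = 1T(n/8) + O(n^0): log_8(1) = 0.0000. This is Case 2 of the Master Theorem (c = log_b(a), equal work at all levels), giving O(log n).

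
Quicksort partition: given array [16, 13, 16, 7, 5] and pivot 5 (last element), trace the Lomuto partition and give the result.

Lomuto partition with pivot = 5:

Initial array: [16, 13, 16, 7, 5]

arr[0]=16 > 5: no swap
arr[1]=13 > 5: no swap
arr[2]=16 > 5: no swap
arr[3]=7 > 5: no swap

Place pivot at position 0: [5, 13, 16, 7, 16]
Pivot position: 0

After partitioning with pivot 5, the array becomes [5, 13, 16, 7, 16]. The pivot is placed at index 0. All elements to the left of the pivot are <= 5, and all elements to the right are > 5.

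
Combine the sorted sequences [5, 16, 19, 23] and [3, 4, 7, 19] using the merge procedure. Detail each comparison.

Merging process:

Compare 5 vs 3: take 3 from right. Merged: [3]
Compare 5 vs 4: take 4 from right. Merged: [3, 4]
Compare 5 vs 7: take 5 from left. Merged: [3, 4, 5]
Compare 16 vs 7: take 7 from right. Merged: [3, 4, 5, 7]
Compare 16 vs 19: take 16 from left. Merged: [3, 4, 5, 7, 16]
Compare 19 vs 19: take 19 from left. Merged: [3, 4, 5, 7, 16, 19]
Compare 23 vs 19: take 19 from right. Merged: [3, 4, 5, 7, 16, 19, 19]
Append remaining from left: [23]. Merged: [3, 4, 5, 7, 16, 19, 19, 23]

Final merged array: [3, 4, 5, 7, 16, 19, 19, 23]
Total comparisons: 7

The merged array is [3, 4, 5, 7, 16, 19, 19, 23], requiring 7 comparisons. The merge step runs in O(n) time where n is the total number of elements.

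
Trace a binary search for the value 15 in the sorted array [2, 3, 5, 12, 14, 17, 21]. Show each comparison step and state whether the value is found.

Binary search for 15 in [2, 3, 5, 12, 14, 17, 21]:

lo=0, hi=6, mid=3, arr[mid]=12 -> 12 < 15, search right half
lo=4, hi=6, mid=5, arr[mid]=17 -> 17 > 15, search left half
lo=4, hi=4, mid=4, arr[mid]=14 -> 14 < 15, search right half
lo=5 > hi=4, target 15 not found

Binary search determines that 15 is not in the array after 3 comparisons. The search space was exhausted without finding the target.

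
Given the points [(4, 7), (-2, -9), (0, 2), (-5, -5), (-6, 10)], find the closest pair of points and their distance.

Computing all pairwise distances among 5 points:

d((4, 7), (-2, -9)) = 17.088
d((4, 7), (0, 2)) = 6.4031
d((4, 7), (-5, -5)) = 15.0
d((4, 7), (-6, 10)) = 10.4403
d((-2, -9), (0, 2)) = 11.1803
d((-2, -9), (-5, -5)) = 5.0 <-- minimum
d((-2, -9), (-6, 10)) = 19.4165
d((0, 2), (-5, -5)) = 8.6023
d((0, 2), (-6, 10)) = 10.0
d((-5, -5), (-6, 10)) = 15.0333

Closest pair: (-2, -9) and (-5, -5) with distance 5.0

The closest pair is (-2, -9) and (-5, -5) with Euclidean distance 5.0. For 5 points, brute-force pairwise comparison is shown above. For large n, the divide-and-conquer algorithm (sort by x, recurse on halves, check the dividing strip) achieves O(n log n).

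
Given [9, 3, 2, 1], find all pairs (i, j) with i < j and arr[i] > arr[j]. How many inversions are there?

Finding inversions in [9, 3, 2, 1]:

(0, 1): arr[0]=9 > arr[1]=3
(0, 2): arr[0]=9 > arr[2]=2
(0, 3): arr[0]=9 > arr[3]=1
(1, 2): arr[1]=3 > arr[2]=2
(1, 3): arr[1]=3 > arr[3]=1
(2, 3): arr[2]=2 > arr[3]=1

Total inversions: 6

The array has 6 inversion(s): (0,1), (0,2), (0,3), (1,2), (1,3), (2,3). Each pair (i,j) satisfies i < j and arr[i] > arr[j].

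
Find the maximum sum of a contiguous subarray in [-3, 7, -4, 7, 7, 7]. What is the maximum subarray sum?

Using Kadane's algorithm on [-3, 7, -4, 7, 7, 7]:

Scanning through the array:
Position 1 (value 7): max_ending_here = 7, max_so_far = 7
Position 2 (value -4): max_ending_here = 3, max_so_far = 7
Position 3 (value 7): max_ending_here = 10, max_so_far = 10
Position 4 (value 7): max_ending_here = 17, max_so_far = 17
Position 5 (value 7): max_ending_here = 24, max_so_far = 24

Maximum subarray: [7, -4, 7, 7, 7]
Maximum sum: 24

The maximum subarray is [7, -4, 7, 7, 7] with sum 24. This subarray runs from index 1 to index 5.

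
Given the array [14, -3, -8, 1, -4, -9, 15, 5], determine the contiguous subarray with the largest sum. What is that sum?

Using Kadane's algorithm on [14, -3, -8, 1, -4, -9, 15, 5]:

Scanning through the array:
Position 1 (value -3): max_ending_here = 11, max_so_far = 14
Position 2 (value -8): max_ending_here = 3, max_so_far = 14
Position 3 (value 1): max_ending_here = 4, max_so_far = 14
Position 4 (value -4): max_ending_here = 0, max_so_far = 14
Position 5 (value -9): max_ending_here = -9, max_so_far = 14
Position 6 (value 15): max_ending_here = 15, max_so_far = 15
Position 7 (value 5): max_ending_here = 20, max_so_far = 20

Maximum subarray: [15, 5]
Maximum sum: 20

The maximum subarray is [15, 5] with sum 20. This subarray runs from index 6 to index 7.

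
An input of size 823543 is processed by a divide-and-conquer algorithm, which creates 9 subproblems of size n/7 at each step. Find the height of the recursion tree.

For divide and conquer with division factor 7:

Problem sizes at each level:
Level 0: 823543
Level 1: 117649
Level 2: 16807
Level 3: 2401
Level 4: 343
Level 5: 49
Level 6: 7
Level 7: 1

The root is level 0 and the size-1 base case is level 7 (the tree spans levels 0 through 7, i.e. 8 levels counting the root), so the depth is the number of divisions: log_7(823543) = 7

The recursion tree depth is log_7(823543) = 7. At each level, the problem size is divided by 7, so it takes 7 divisions to reduce to a base case of size 1. The algorithm makes 9 recursive calls at each level.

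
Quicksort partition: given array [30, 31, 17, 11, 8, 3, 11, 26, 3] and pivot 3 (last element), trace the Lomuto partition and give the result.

Lomuto partition with pivot = 3:

Initial array: [30, 31, 17, 11, 8, 3, 11, 26, 3]

arr[0]=30 > 3: no swap
arr[1]=31 > 3: no swap
arr[2]=17 > 3: no swap
arr[3]=11 > 3: no swap
arr[4]=8 > 3: no swap
arr[5]=3 <= 3: swap with position 0, array becomes [3, 31, 17, 11, 8, 30, 11, 26, 3]
arr[6]=11 > 3: no swap
arr[7]=26 > 3: no swap

Place pivot at position 1: [3, 3, 17, 11, 8, 30, 11, 26, 31]
Pivot position: 1

After partitioning with pivot 3, the array becomes [3, 3, 17, 11, 8, 30, 11, 26, 31]. The pivot is placed at index 1. All elements to the left of the pivot are <= 3, and all elements to the right are > 3.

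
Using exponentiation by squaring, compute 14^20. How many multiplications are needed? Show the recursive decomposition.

Computing 14^20 by squaring (build up from 14^1; each line after the first costs one multiplication):

14^1 = 14
14^2 = (14^1)^2 = 14^2 = 196
14^4 = (14^2)^2 = 196^2 = 38416
14^5 = 14 * 14^4 = 14 * 38416 = 537824
14^10 = (14^5)^2 = 537824^2 = 289254654976
14^20 = (14^10)^2 = 289254654976^2 = 83668255425284801560576

Result: 83668255425284801560576
Multiplications needed: 5 (5 lines after 14^1)

14^20 = 83668255425284801560576. Using exponentiation by squaring, this requires 5 multiplications. The key idea: if the exponent is even, square the half-power; if odd, multiply by the base once.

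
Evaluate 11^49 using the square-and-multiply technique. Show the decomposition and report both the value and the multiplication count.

Computing 11^49 by squaring (build up from 11^1; each line after the first costs one multiplication):

11^1 = 11
11^2 = (11^1)^2 = 11^2 = 121
11^3 = 11 * 11^2 = 11 * 121 = 1331
11^6 = (11^3)^2 = 1331^2 = 1771561
11^12 = (11^6)^2 = 1771561^2 = 3138428376721
11^24 = (11^12)^2 = 3138428376721^2 = 9849732675807611094711841
11^48 = (11^24)^2 = 9849732675807611094711841^2 = 97017233784872162402203715694511008214034825609281
11^49 = 11 * 11^48 = 11 * 97017233784872162402203715694511008214034825609281 = 1067189571633593786424240872639621090354383081702091

Result: 1067189571633593786424240872639621090354383081702091
Multiplications needed: 7 (7 lines after 11^1)

11^49 = 1067189571633593786424240872639621090354383081702091. Using exponentiation by squaring, this requires 7 multiplications. The key idea: if the exponent is even, square the half-power; if odd, multiply by the base once.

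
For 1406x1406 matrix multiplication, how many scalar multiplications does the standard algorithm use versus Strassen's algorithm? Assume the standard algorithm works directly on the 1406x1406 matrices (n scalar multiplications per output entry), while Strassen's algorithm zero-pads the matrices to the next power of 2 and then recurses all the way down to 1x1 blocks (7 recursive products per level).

Matrix multiplication for 1406x1406 matrices:

Strassen's algorithm requires power-of-2 dimensions. Pad 1406x1406 to 2048x2048 (next power of 2).

Standard algorithm: 1406^3 = 2779431416 multiplications
Strassen's algorithm: 7^(log2(2048)) = 7^11 = 1977326743 multiplications
Savings: 2779431416 - 1977326743 = 802104673 multiplications

Standard: 2779431416 multiplications (1406^3). Strassen: 1977326743 multiplications (7^11, after padding to 2048x2048). Strassen reduces 8 recursive multiplications to 7 at each level.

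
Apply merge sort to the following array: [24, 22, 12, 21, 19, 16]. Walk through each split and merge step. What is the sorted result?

Merge sort trace:

Split: [24, 22, 12, 21, 19, 16] -> [24, 22, 12] and [21, 19, 16]
  Split: [24, 22, 12] -> [24] and [22, 12]
    Split: [22, 12] -> [22] and [12]
    Merge: [22] + [12] -> [12, 22]
  Merge: [24] + [12, 22] -> [12, 22, 24]
  Split: [21, 19, 16] -> [21] and [19, 16]
    Split: [19, 16] -> [19] and [16]
    Merge: [19] + [16] -> [16, 19]
  Merge: [21] + [16, 19] -> [16, 19, 21]
Merge: [12, 22, 24] + [16, 19, 21] -> [12, 16, 19, 21, 22, 24]

Final sorted array: [12, 16, 19, 21, 22, 24]

The merge sort proceeds by recursively splitting the array and merging sorted halves.
After all merges, the sorted array is [12, 16, 19, 21, 22, 24].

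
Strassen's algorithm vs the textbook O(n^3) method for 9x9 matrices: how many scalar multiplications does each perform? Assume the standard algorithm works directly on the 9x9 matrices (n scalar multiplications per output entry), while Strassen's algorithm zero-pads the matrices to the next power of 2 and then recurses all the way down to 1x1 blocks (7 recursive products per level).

Matrix multiplication for 9x9 matrices:

Strassen's algorithm requires power-of-2 dimensions. Pad 9x9 to 16x16 (next power of 2).

Standard algorithm: 9^3 = 729 multiplications
Strassen's algorithm: 7^(log2(16)) = 7^4 = 2401 multiplications
Difference: 729 - 2401 = -1672 (Strassen uses MORE here due to padding overhead — for small or just-over-power-of-2 n, padding can outweigh the per-level savings)

Standard: 729 multiplications (9^3). Strassen: 2401 multiplications (7^4, after padding to 16x16). Strassen reduces 8 recursive multiplications to 7 at each level.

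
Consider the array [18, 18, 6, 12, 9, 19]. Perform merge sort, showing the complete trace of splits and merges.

Merge sort trace:

Split: [18, 18, 6, 12, 9, 19] -> [18, 18, 6] and [12, 9, 19]
  Split: [18, 18, 6] -> [18] and [18, 6]
    Split: [18, 6] -> [18] and [6]
    Merge: [18] + [6] -> [6, 18]
  Merge: [18] + [6, 18] -> [6, 18, 18]
  Split: [12, 9, 19] -> [12] and [9, 19]
    Split: [9, 19] -> [9] and [19]
    Merge: [9] + [19] -> [9, 19]
  Merge: [12] + [9, 19] -> [9, 12, 19]
Merge: [6, 18, 18] + [9, 12, 19] -> [6, 9, 12, 18, 18, 19]

Final sorted array: [6, 9, 12, 18, 18, 19]

The merge sort proceeds by recursively splitting the array and merging sorted halves.
After all merges, the sorted array is [6, 9, 12, 18, 18, 19].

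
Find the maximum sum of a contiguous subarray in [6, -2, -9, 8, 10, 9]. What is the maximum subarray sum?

Using Kadane's algorithm on [6, -2, -9, 8, 10, 9]:

Scanning through the array:
Position 1 (value -2): max_ending_here = 4, max_so_far = 6
Position 2 (value -9): max_ending_here = -5, max_so_far = 6
Position 3 (value 8): max_ending_here = 8, max_so_far = 8
Position 4 (value 10): max_ending_here = 18, max_so_far = 18
Position 5 (value 9): max_ending_here = 27, max_so_far = 27

Maximum subarray: [8, 10, 9]
Maximum sum: 27

The maximum subarray is [8, 10, 9] with sum 27. This subarray runs from index 3 to index 5.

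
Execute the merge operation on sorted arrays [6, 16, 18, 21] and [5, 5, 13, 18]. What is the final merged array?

Merging process:

Compare 6 vs 5: take 5 from right. Merged: [5]
Compare 6 vs 5: take 5 from right. Merged: [5, 5]
Compare 6 vs 13: take 6 from left. Merged: [5, 5, 6]
Compare 16 vs 13: take 13 from right. Merged: [5, 5, 6, 13]
Compare 16 vs 18: take 16 from left. Merged: [5, 5, 6, 13, 16]
Compare 18 vs 18: take 18 from left. Merged: [5, 5, 6, 13, 16, 18]
Compare 21 vs 18: take 18 from right. Merged: [5, 5, 6, 13, 16, 18, 18]
Append remaining from left: [21]. Merged: [5, 5, 6, 13, 16, 18, 18, 21]

Final merged array: [5, 5, 6, 13, 16, 18, 18, 21]
Total comparisons: 7

The merged array is [5, 5, 6, 13, 16, 18, 18, 21], requiring 7 comparisons. The merge step runs in O(n) time where n is the total number of elements.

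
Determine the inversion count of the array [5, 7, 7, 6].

Finding inversions in [5, 7, 7, 6]:

(1, 3): arr[1]=7 > arr[3]=6
(2, 3): arr[2]=7 > arr[3]=6

Total inversions: 2

The array has 2 inversion(s): (1,3), (2,3). Each pair (i,j) satisfies i < j and arr[i] > arr[j].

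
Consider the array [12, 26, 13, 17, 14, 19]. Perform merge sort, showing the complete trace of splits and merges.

Merge sort trace:

Split: [12, 26, 13, 17, 14, 19] -> [12, 26, 13] and [17, 14, 19]
  Split: [12, 26, 13] -> [12] and [26, 13]
    Split: [26, 13] -> [26] and [13]
    Merge: [26] + [13] -> [13, 26]
  Merge: [12] + [13, 26] -> [12, 13, 26]
  Split: [17, 14, 19] -> [17] and [14, 19]
    Split: [14, 19] -> [14] and [19]
    Merge: [14] + [19] -> [14, 19]
  Merge: [17] + [14, 19] -> [14, 17, 19]
Merge: [12, 13, 26] + [14, 17, 19] -> [12, 13, 14, 17, 19, 26]

Final sorted array: [12, 13, 14, 17, 19, 26]

The merge sort proceeds by recursively splitting the array and merging sorted halves.
After all merges, the sorted array is [12, 13, 14, 17, 19, 26].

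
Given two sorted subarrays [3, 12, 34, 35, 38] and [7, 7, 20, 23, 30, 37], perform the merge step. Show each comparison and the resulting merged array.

Merging process:

Compare 3 vs 7: take 3 from left. Merged: [3]
Compare 12 vs 7: take 7 from right. Merged: [3, 7]
Compare 12 vs 7: take 7 from right. Merged: [3, 7, 7]
Compare 12 vs 20: take 12 from left. Merged: [3, 7, 7, 12]
Compare 34 vs 20: take 20 from right. Merged: [3, 7, 7, 12, 20]
Compare 34 vs 23: take 23 from right. Merged: [3, 7, 7, 12, 20, 23]
Compare 34 vs 30: take 30 from right. Merged: [3, 7, 7, 12, 20, 23, 30]
Compare 34 vs 37: take 34 from left. Merged: [3, 7, 7, 12, 20, 23, 30, 34]
Compare 35 vs 37: take 35 from left. Merged: [3, 7, 7, 12, 20, 23, 30, 34, 35]
Compare 38 vs 37: take 37 from right. Merged: [3, 7, 7, 12, 20, 23, 30, 34, 35, 37]
Append remaining from left: [38]. Merged: [3, 7, 7, 12, 20, 23, 30, 34, 35, 37, 38]

Final merged array: [3, 7, 7, 12, 20, 23, 30, 34, 35, 37, 38]
Total comparisons: 10

The merged array is [3, 7, 7, 12, 20, 23, 30, 34, 35, 37, 38], requiring 10 comparisons. The merge step runs in O(n) time where n is the total number of elements.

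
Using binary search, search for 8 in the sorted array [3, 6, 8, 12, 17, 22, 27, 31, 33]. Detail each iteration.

Binary search for 8 in [3, 6, 8, 12, 17, 22, 27, 31, 33]:

lo=0, hi=8, mid=4, arr[mid]=17 -> 17 > 8, search left half
lo=0, hi=3, mid=1, arr[mid]=6 -> 6 < 8, search right half
lo=2, hi=3, mid=2, arr[mid]=8 -> Found target at index 2!

Binary search finds 8 at index 2 after 3 comparisons. The search repeatedly halves the search space by comparing with the middle element.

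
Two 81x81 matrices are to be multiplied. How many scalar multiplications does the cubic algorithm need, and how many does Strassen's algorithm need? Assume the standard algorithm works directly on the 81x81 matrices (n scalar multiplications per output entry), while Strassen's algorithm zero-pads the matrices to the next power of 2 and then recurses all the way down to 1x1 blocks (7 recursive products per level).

Matrix multiplication for 81x81 matrices:

Strassen's algorithm requires power-of-2 dimensions. Pad 81x81 to 128x128 (next power of 2).

Standard algorithm: 81^3 = 531441 multiplications
Strassen's algorithm: 7^(log2(128)) = 7^7 = 823543 multiplications
Difference: 531441 - 823543 = -292102 (Strassen uses MORE here due to padding overhead — for small or just-over-power-of-2 n, padding can outweigh the per-level savings)

Standard: 531441 multiplications (81^3). Strassen: 823543 multiplications (7^7, after padding to 128x128). Strassen reduces 8 recursive multiplications to 7 at each level.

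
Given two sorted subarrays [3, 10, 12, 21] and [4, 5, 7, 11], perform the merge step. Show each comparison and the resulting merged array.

Merging process:

Compare 3 vs 4: take 3 from left. Merged: [3]
Compare 10 vs 4: take 4 from right. Merged: [3, 4]
Compare 10 vs 5: take 5 from right. Merged: [3, 4, 5]
Compare 10 vs 7: take 7 from right. Merged: [3, 4, 5, 7]
Compare 10 vs 11: take 10 from left. Merged: [3, 4, 5, 7, 10]
Compare 12 vs 11: take 11 from right. Merged: [3, 4, 5, 7, 10, 11]
Append remaining from left: [12, 21]. Merged: [3, 4, 5, 7, 10, 11, 12, 21]

Final merged array: [3, 4, 5, 7, 10, 11, 12, 21]
Total comparisons: 6

The merged array is [3, 4, 5, 7, 10, 11, 12, 21], requiring 6 comparisons. The merge step runs in O(n) time where n is the total number of elements.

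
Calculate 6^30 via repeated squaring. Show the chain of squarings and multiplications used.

Computing 6^30 by squaring (build up from 6^1; each line after the first costs one multiplication):

6^1 = 6
6^2 = (6^1)^2 = 6^2 = 36
6^3 = 6 * 6^2 = 6 * 36 = 216
6^6 = (6^3)^2 = 216^2 = 46656
6^7 = 6 * 6^6 = 6 * 46656 = 279936
6^14 = (6^7)^2 = 279936^2 = 78364164096
6^15 = 6 * 6^14 = 6 * 78364164096 = 470184984576
6^30 = (6^15)^2 = 470184984576^2 = 221073919720733357899776

Result: 221073919720733357899776
Multiplications needed: 7 (7 lines after 6^1)

6^30 = 221073919720733357899776. Using exponentiation by squaring, this requires 7 multiplications. The key idea: if the exponent is even, square the half-power; if odd, multiply by the base once.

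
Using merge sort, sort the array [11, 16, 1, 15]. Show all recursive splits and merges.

Merge sort trace:

Split: [11, 16, 1, 15] -> [11, 16] and [1, 15]
  Split: [11, 16] -> [11] and [16]
  Merge: [11] + [16] -> [11, 16]
  Split: [1, 15] -> [1] and [15]
  Merge: [1] + [15] -> [1, 15]
Merge: [11, 16] + [1, 15] -> [1, 11, 15, 16]

Final sorted array: [1, 11, 15, 16]

The merge sort proceeds by recursively splitting the array and merging sorted halves.
After all merges, the sorted array is [1, 11, 15, 16].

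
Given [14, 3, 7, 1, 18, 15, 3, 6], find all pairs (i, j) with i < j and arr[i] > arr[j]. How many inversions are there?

Finding inversions in [14, 3, 7, 1, 18, 15, 3, 6]:

(0, 1): arr[0]=14 > arr[1]=3
(0, 2): arr[0]=14 > arr[2]=7
(0, 3): arr[0]=14 > arr[3]=1
(0, 6): arr[0]=14 > arr[6]=3
(0, 7): arr[0]=14 > arr[7]=6
(1, 3): arr[1]=3 > arr[3]=1
(2, 3): arr[2]=7 > arr[3]=1
(2, 6): arr[2]=7 > arr[6]=3
(2, 7): arr[2]=7 > arr[7]=6
(4, 5): arr[4]=18 > arr[5]=15
(4, 6): arr[4]=18 > arr[6]=3
(4, 7): arr[4]=18 > arr[7]=6
(5, 6): arr[5]=15 > arr[6]=3
(5, 7): arr[5]=15 > arr[7]=6

Total inversions: 14

The array has 14 inversion(s): (0,1), (0,2), (0,3), (0,6), (0,7), (1,3), (2,3), (2,6), (2,7), (4,5), (4,6), (4,7), (5,6), (5,7). Each pair (i,j) satisfies i < j and arr[i] > arr[j].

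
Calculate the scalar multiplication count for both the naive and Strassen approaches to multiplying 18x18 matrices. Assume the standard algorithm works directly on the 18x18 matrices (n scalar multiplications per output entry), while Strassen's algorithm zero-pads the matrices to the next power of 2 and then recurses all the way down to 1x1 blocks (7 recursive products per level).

Matrix multiplication for 18x18 matrices:

Strassen's algorithm requires power-of-2 dimensions. Pad 18x18 to 32x32 (next power of 2).

Standard algorithm: 18^3 = 5832 multiplications
Strassen's algorithm: 7^(log2(32)) = 7^5 = 16807 multiplications
Difference: 5832 - 16807 = -10975 (Strassen uses MORE here due to padding overhead — for small or just-over-power-of-2 n, padding can outweigh the per-level savings)

Standard: 5832 multiplications (18^3). Strassen: 16807 multiplications (7^5, after padding to 32x32). Strassen reduces 8 recursive multiplications to 7 at each level.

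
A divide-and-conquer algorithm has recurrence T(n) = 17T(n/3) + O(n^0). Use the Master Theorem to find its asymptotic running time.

Master Theorem for T(n) = 17T(n/3) + O(n^0):

a = 17, b = 3, c = 0
log_b(a) = log_3(17) = 2.5789

Case 1: c = 0 < log_3(17) = 2.5789
T(n) = O(n^(log_3 17))

For T(n) = 17T(n/3) + O(n^0): log_3(17) = 2.5789. This is Case 1 of the Master Theorem (c < log_b(a), work dominated by leaves), giving O(n^(log_3 17)).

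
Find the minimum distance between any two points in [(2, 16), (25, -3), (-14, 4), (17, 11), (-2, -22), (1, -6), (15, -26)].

Computing all pairwise distances among 7 points:

d((2, 16), (25, -3)) = 29.8329
d((2, 16), (-14, 4)) = 20.0
d((2, 16), (17, 11)) = 15.8114 <-- minimum
d((2, 16), (-2, -22)) = 38.2099
d((2, 16), (1, -6)) = 22.0227
d((2, 16), (15, -26)) = 43.9659
d((25, -3), (-14, 4)) = 39.6232
d((25, -3), (17, 11)) = 16.1245
d((25, -3), (-2, -22)) = 33.0151
d((25, -3), (1, -6)) = 24.1868
d((25, -3), (15, -26)) = 25.0799
d((-14, 4), (17, 11)) = 31.7805
d((-14, 4), (-2, -22)) = 28.6356
d((-14, 4), (1, -6)) = 18.0278
d((-14, 4), (15, -26)) = 41.7253
d((17, 11), (-2, -22)) = 38.0789
d((17, 11), (1, -6)) = 23.3452
d((17, 11), (15, -26)) = 37.054
d((-2, -22), (1, -6)) = 16.2788
d((-2, -22), (15, -26)) = 17.4642
d((1, -6), (15, -26)) = 24.4131

Closest pair: (2, 16) and (17, 11) with distance 15.8114

The closest pair is (2, 16) and (17, 11) with Euclidean distance 15.8114. For 7 points, brute-force pairwise comparison is shown above. For large n, the divide-and-conquer algorithm (sort by x, recurse on halves, check the dividing strip) achieves O(n log n).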